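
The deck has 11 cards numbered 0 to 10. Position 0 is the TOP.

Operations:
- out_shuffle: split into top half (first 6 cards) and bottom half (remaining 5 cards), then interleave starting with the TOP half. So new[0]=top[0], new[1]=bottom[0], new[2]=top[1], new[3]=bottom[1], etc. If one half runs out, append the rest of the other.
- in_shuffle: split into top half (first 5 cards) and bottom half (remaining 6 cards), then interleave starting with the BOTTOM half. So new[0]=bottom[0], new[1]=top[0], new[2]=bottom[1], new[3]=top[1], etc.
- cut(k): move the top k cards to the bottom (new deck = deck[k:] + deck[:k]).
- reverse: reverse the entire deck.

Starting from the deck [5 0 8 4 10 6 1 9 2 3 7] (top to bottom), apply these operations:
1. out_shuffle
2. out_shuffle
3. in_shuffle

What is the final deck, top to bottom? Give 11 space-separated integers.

After op 1 (out_shuffle): [5 1 0 9 8 2 4 3 10 7 6]
After op 2 (out_shuffle): [5 4 1 3 0 10 9 7 8 6 2]
After op 3 (in_shuffle): [10 5 9 4 7 1 8 3 6 0 2]

Answer: 10 5 9 4 7 1 8 3 6 0 2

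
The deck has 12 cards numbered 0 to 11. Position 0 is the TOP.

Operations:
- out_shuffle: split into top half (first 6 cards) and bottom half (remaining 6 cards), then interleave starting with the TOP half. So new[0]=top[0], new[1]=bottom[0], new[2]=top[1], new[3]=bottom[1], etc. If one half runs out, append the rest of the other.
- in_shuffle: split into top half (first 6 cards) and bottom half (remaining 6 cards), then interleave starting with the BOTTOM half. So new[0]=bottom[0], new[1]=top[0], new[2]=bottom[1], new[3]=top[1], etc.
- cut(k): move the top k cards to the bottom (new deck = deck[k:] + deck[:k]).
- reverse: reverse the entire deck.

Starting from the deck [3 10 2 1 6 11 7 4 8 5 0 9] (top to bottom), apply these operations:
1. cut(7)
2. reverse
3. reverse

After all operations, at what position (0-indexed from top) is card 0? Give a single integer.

Answer: 3

Derivation:
After op 1 (cut(7)): [4 8 5 0 9 3 10 2 1 6 11 7]
After op 2 (reverse): [7 11 6 1 2 10 3 9 0 5 8 4]
After op 3 (reverse): [4 8 5 0 9 3 10 2 1 6 11 7]
Card 0 is at position 3.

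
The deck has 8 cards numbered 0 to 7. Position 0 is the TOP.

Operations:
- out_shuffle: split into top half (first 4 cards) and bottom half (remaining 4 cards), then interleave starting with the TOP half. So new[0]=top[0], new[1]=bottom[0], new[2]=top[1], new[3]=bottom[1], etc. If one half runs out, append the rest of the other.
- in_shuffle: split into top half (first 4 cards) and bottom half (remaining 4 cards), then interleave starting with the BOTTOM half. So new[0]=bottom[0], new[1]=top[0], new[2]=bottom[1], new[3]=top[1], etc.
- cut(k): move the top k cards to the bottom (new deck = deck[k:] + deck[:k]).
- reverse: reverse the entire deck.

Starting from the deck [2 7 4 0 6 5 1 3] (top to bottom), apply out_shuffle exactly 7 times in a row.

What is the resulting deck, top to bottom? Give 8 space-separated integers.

After op 1 (out_shuffle): [2 6 7 5 4 1 0 3]
After op 2 (out_shuffle): [2 4 6 1 7 0 5 3]
After op 3 (out_shuffle): [2 7 4 0 6 5 1 3]
After op 4 (out_shuffle): [2 6 7 5 4 1 0 3]
After op 5 (out_shuffle): [2 4 6 1 7 0 5 3]
After op 6 (out_shuffle): [2 7 4 0 6 5 1 3]
After op 7 (out_shuffle): [2 6 7 5 4 1 0 3]

Answer: 2 6 7 5 4 1 0 3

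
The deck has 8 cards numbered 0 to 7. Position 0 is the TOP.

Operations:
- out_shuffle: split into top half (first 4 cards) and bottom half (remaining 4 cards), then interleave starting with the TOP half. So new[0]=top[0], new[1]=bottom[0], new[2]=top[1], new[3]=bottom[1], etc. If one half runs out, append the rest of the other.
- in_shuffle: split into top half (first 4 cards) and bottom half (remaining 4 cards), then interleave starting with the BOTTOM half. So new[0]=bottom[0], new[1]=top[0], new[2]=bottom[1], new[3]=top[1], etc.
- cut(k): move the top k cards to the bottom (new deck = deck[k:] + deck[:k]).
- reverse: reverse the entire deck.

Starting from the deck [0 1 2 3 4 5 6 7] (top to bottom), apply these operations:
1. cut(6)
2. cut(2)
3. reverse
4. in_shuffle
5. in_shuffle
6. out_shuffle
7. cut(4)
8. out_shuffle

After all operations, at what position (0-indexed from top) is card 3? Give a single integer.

Answer: 5

Derivation:
After op 1 (cut(6)): [6 7 0 1 2 3 4 5]
After op 2 (cut(2)): [0 1 2 3 4 5 6 7]
After op 3 (reverse): [7 6 5 4 3 2 1 0]
After op 4 (in_shuffle): [3 7 2 6 1 5 0 4]
After op 5 (in_shuffle): [1 3 5 7 0 2 4 6]
After op 6 (out_shuffle): [1 0 3 2 5 4 7 6]
After op 7 (cut(4)): [5 4 7 6 1 0 3 2]
After op 8 (out_shuffle): [5 1 4 0 7 3 6 2]
Card 3 is at position 5.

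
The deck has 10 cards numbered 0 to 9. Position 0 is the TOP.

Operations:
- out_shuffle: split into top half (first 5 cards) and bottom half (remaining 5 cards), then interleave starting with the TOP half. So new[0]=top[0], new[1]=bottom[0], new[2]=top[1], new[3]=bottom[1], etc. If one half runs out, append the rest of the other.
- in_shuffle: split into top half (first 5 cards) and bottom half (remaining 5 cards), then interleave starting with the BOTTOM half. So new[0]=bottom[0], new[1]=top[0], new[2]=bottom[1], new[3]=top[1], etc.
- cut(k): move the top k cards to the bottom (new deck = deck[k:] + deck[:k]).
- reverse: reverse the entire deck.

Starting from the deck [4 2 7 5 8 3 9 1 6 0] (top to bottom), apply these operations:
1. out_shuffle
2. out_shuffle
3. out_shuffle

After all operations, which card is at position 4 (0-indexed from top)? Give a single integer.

Answer: 3

Derivation:
After op 1 (out_shuffle): [4 3 2 9 7 1 5 6 8 0]
After op 2 (out_shuffle): [4 1 3 5 2 6 9 8 7 0]
After op 3 (out_shuffle): [4 6 1 9 3 8 5 7 2 0]
Position 4: card 3.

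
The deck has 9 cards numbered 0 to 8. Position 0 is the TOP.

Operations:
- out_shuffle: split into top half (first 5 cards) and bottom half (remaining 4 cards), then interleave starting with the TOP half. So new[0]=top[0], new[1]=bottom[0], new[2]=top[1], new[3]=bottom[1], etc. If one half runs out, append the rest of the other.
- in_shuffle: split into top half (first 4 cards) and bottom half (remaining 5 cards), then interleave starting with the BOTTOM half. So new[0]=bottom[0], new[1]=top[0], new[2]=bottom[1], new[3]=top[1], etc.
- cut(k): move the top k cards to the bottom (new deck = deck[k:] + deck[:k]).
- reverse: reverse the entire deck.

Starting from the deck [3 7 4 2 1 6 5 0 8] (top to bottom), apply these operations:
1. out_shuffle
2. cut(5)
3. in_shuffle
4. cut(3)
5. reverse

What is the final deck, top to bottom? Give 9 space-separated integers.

After op 1 (out_shuffle): [3 6 7 5 4 0 2 8 1]
After op 2 (cut(5)): [0 2 8 1 3 6 7 5 4]
After op 3 (in_shuffle): [3 0 6 2 7 8 5 1 4]
After op 4 (cut(3)): [2 7 8 5 1 4 3 0 6]
After op 5 (reverse): [6 0 3 4 1 5 8 7 2]

Answer: 6 0 3 4 1 5 8 7 2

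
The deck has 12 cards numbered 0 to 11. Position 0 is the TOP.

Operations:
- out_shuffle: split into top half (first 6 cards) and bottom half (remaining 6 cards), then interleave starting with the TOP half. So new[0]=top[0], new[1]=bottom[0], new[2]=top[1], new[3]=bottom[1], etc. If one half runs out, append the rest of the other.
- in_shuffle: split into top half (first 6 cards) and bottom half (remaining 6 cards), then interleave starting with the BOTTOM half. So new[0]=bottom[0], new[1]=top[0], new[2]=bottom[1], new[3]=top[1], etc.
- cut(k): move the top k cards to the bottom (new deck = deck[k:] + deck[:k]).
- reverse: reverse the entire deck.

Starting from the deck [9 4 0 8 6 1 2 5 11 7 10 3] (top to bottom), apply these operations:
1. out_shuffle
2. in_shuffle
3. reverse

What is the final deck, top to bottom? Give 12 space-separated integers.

After op 1 (out_shuffle): [9 2 4 5 0 11 8 7 6 10 1 3]
After op 2 (in_shuffle): [8 9 7 2 6 4 10 5 1 0 3 11]
After op 3 (reverse): [11 3 0 1 5 10 4 6 2 7 9 8]

Answer: 11 3 0 1 5 10 4 6 2 7 9 8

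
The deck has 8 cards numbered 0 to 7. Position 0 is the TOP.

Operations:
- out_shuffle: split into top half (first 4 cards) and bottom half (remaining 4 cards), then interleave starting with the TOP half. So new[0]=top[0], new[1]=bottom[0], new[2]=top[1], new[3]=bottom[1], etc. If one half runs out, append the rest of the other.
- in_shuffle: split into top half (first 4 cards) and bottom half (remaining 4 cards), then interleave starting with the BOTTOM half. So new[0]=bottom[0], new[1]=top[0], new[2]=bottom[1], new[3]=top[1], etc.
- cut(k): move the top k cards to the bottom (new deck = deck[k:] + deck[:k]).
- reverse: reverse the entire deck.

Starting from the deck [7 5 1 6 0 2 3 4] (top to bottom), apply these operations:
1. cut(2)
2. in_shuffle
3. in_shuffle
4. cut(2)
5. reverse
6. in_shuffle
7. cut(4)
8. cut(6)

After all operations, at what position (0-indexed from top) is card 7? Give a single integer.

Answer: 1

Derivation:
After op 1 (cut(2)): [1 6 0 2 3 4 7 5]
After op 2 (in_shuffle): [3 1 4 6 7 0 5 2]
After op 3 (in_shuffle): [7 3 0 1 5 4 2 6]
After op 4 (cut(2)): [0 1 5 4 2 6 7 3]
After op 5 (reverse): [3 7 6 2 4 5 1 0]
After op 6 (in_shuffle): [4 3 5 7 1 6 0 2]
After op 7 (cut(4)): [1 6 0 2 4 3 5 7]
After op 8 (cut(6)): [5 7 1 6 0 2 4 3]
Card 7 is at position 1.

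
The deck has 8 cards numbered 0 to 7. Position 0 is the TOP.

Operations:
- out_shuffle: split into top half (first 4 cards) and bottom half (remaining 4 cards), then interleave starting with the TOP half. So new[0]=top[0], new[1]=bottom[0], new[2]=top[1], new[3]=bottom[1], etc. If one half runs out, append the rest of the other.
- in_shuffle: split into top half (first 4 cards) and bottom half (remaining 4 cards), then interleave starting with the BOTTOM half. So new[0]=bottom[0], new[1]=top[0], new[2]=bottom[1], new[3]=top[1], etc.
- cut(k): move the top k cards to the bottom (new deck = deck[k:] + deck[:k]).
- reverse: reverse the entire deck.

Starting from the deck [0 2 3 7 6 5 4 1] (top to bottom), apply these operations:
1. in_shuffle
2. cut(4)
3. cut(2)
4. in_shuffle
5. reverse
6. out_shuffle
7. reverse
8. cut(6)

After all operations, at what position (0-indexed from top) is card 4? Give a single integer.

Answer: 3

Derivation:
After op 1 (in_shuffle): [6 0 5 2 4 3 1 7]
After op 2 (cut(4)): [4 3 1 7 6 0 5 2]
After op 3 (cut(2)): [1 7 6 0 5 2 4 3]
After op 4 (in_shuffle): [5 1 2 7 4 6 3 0]
After op 5 (reverse): [0 3 6 4 7 2 1 5]
After op 6 (out_shuffle): [0 7 3 2 6 1 4 5]
After op 7 (reverse): [5 4 1 6 2 3 7 0]
After op 8 (cut(6)): [7 0 5 4 1 6 2 3]
Card 4 is at position 3.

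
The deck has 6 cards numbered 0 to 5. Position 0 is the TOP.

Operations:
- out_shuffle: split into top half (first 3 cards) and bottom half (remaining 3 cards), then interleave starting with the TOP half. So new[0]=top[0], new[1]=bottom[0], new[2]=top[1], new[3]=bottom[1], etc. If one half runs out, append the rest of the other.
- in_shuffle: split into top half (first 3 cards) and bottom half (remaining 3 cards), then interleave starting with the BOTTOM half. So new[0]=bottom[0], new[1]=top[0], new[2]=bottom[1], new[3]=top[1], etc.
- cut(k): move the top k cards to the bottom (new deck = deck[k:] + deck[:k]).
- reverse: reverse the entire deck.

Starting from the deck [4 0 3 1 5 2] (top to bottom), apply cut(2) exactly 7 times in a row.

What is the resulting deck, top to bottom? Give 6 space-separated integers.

Answer: 3 1 5 2 4 0

Derivation:
After op 1 (cut(2)): [3 1 5 2 4 0]
After op 2 (cut(2)): [5 2 4 0 3 1]
After op 3 (cut(2)): [4 0 3 1 5 2]
After op 4 (cut(2)): [3 1 5 2 4 0]
After op 5 (cut(2)): [5 2 4 0 3 1]
After op 6 (cut(2)): [4 0 3 1 5 2]
After op 7 (cut(2)): [3 1 5 2 4 0]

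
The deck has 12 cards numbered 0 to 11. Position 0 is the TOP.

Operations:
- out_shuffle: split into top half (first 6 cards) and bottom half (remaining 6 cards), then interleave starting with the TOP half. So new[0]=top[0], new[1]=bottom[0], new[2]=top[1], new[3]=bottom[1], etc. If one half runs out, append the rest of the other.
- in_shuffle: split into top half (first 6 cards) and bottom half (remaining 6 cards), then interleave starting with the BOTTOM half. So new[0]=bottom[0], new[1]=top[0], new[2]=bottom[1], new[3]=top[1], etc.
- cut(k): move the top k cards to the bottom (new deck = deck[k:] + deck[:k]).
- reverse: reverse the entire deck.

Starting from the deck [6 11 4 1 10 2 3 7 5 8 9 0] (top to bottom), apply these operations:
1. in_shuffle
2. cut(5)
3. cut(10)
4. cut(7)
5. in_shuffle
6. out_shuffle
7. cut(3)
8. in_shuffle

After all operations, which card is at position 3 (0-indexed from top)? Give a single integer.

Answer: 4

Derivation:
After op 1 (in_shuffle): [3 6 7 11 5 4 8 1 9 10 0 2]
After op 2 (cut(5)): [4 8 1 9 10 0 2 3 6 7 11 5]
After op 3 (cut(10)): [11 5 4 8 1 9 10 0 2 3 6 7]
After op 4 (cut(7)): [0 2 3 6 7 11 5 4 8 1 9 10]
After op 5 (in_shuffle): [5 0 4 2 8 3 1 6 9 7 10 11]
After op 6 (out_shuffle): [5 1 0 6 4 9 2 7 8 10 3 11]
After op 7 (cut(3)): [6 4 9 2 7 8 10 3 11 5 1 0]
After op 8 (in_shuffle): [10 6 3 4 11 9 5 2 1 7 0 8]
Position 3: card 4.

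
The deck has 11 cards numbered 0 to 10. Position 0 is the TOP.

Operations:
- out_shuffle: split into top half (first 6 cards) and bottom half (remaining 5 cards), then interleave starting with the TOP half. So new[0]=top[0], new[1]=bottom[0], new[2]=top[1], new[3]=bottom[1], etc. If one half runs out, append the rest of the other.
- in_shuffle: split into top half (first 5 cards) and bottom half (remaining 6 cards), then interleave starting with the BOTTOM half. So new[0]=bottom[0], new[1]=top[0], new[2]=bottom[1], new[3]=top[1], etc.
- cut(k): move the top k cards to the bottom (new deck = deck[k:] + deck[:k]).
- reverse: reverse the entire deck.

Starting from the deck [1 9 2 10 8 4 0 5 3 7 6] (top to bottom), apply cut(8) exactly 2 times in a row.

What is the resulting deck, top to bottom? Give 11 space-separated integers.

After op 1 (cut(8)): [3 7 6 1 9 2 10 8 4 0 5]
After op 2 (cut(8)): [4 0 5 3 7 6 1 9 2 10 8]

Answer: 4 0 5 3 7 6 1 9 2 10 8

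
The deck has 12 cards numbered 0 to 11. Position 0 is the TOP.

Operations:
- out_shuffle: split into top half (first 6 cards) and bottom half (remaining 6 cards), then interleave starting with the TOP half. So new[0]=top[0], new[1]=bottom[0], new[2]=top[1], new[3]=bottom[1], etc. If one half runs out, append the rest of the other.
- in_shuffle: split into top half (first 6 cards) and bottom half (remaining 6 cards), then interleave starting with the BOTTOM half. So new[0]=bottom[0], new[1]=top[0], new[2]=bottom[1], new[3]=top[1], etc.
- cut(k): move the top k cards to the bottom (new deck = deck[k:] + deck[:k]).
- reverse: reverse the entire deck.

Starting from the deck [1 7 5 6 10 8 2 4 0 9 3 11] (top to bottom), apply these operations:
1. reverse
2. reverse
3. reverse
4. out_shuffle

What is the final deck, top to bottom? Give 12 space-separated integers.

After op 1 (reverse): [11 3 9 0 4 2 8 10 6 5 7 1]
After op 2 (reverse): [1 7 5 6 10 8 2 4 0 9 3 11]
After op 3 (reverse): [11 3 9 0 4 2 8 10 6 5 7 1]
After op 4 (out_shuffle): [11 8 3 10 9 6 0 5 4 7 2 1]

Answer: 11 8 3 10 9 6 0 5 4 7 2 1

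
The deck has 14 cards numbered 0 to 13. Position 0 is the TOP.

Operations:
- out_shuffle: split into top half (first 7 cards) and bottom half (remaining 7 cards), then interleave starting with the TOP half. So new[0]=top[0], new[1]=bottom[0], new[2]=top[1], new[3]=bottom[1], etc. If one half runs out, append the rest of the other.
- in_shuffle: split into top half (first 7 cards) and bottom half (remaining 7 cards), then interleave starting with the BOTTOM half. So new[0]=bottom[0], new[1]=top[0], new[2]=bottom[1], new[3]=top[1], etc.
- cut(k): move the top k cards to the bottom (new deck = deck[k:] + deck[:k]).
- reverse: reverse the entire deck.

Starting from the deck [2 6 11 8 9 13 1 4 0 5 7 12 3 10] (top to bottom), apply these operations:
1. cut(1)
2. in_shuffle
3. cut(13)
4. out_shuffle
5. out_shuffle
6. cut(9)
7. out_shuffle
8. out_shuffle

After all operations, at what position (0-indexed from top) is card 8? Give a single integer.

Answer: 8

Derivation:
After op 1 (cut(1)): [6 11 8 9 13 1 4 0 5 7 12 3 10 2]
After op 2 (in_shuffle): [0 6 5 11 7 8 12 9 3 13 10 1 2 4]
After op 3 (cut(13)): [4 0 6 5 11 7 8 12 9 3 13 10 1 2]
After op 4 (out_shuffle): [4 12 0 9 6 3 5 13 11 10 7 1 8 2]
After op 5 (out_shuffle): [4 13 12 11 0 10 9 7 6 1 3 8 5 2]
After op 6 (cut(9)): [1 3 8 5 2 4 13 12 11 0 10 9 7 6]
After op 7 (out_shuffle): [1 12 3 11 8 0 5 10 2 9 4 7 13 6]
After op 8 (out_shuffle): [1 10 12 2 3 9 11 4 8 7 0 13 5 6]
Card 8 is at position 8.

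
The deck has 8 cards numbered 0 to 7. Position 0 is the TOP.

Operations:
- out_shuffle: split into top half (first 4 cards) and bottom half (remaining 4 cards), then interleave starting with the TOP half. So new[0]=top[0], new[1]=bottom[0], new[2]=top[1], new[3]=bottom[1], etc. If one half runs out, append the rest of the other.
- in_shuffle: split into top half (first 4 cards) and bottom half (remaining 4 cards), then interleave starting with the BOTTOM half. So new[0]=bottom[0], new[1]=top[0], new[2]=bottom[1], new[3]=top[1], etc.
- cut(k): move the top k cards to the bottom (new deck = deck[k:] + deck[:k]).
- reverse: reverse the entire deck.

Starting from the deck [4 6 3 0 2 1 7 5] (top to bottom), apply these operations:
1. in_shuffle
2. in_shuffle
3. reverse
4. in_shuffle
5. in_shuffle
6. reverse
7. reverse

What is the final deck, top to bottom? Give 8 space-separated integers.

After op 1 (in_shuffle): [2 4 1 6 7 3 5 0]
After op 2 (in_shuffle): [7 2 3 4 5 1 0 6]
After op 3 (reverse): [6 0 1 5 4 3 2 7]
After op 4 (in_shuffle): [4 6 3 0 2 1 7 5]
After op 5 (in_shuffle): [2 4 1 6 7 3 5 0]
After op 6 (reverse): [0 5 3 7 6 1 4 2]
After op 7 (reverse): [2 4 1 6 7 3 5 0]

Answer: 2 4 1 6 7 3 5 0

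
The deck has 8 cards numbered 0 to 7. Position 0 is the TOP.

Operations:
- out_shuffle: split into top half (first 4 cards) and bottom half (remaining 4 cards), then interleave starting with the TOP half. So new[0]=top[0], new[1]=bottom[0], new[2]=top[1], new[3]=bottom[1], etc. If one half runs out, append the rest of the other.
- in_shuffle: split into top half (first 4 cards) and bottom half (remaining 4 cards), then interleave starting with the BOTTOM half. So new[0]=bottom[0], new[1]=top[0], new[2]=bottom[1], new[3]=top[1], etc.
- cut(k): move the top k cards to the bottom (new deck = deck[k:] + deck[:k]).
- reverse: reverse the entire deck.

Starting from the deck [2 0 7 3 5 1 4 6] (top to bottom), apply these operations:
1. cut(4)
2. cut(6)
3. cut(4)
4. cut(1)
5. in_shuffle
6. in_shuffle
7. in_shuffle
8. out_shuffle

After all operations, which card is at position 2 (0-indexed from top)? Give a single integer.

After op 1 (cut(4)): [5 1 4 6 2 0 7 3]
After op 2 (cut(6)): [7 3 5 1 4 6 2 0]
After op 3 (cut(4)): [4 6 2 0 7 3 5 1]
After op 4 (cut(1)): [6 2 0 7 3 5 1 4]
After op 5 (in_shuffle): [3 6 5 2 1 0 4 7]
After op 6 (in_shuffle): [1 3 0 6 4 5 7 2]
After op 7 (in_shuffle): [4 1 5 3 7 0 2 6]
After op 8 (out_shuffle): [4 7 1 0 5 2 3 6]
Position 2: card 1.

Answer: 1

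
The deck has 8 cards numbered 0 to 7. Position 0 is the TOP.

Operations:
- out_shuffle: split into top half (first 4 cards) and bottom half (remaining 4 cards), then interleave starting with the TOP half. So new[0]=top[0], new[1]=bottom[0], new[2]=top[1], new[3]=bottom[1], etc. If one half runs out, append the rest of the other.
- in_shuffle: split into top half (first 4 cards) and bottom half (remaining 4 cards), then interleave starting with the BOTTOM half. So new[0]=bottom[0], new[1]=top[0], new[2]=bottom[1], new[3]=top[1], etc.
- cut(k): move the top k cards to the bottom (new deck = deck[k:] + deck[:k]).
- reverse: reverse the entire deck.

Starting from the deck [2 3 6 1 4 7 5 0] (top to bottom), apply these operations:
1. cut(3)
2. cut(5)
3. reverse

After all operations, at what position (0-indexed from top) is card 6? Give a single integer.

Answer: 5

Derivation:
After op 1 (cut(3)): [1 4 7 5 0 2 3 6]
After op 2 (cut(5)): [2 3 6 1 4 7 5 0]
After op 3 (reverse): [0 5 7 4 1 6 3 2]
Card 6 is at position 5.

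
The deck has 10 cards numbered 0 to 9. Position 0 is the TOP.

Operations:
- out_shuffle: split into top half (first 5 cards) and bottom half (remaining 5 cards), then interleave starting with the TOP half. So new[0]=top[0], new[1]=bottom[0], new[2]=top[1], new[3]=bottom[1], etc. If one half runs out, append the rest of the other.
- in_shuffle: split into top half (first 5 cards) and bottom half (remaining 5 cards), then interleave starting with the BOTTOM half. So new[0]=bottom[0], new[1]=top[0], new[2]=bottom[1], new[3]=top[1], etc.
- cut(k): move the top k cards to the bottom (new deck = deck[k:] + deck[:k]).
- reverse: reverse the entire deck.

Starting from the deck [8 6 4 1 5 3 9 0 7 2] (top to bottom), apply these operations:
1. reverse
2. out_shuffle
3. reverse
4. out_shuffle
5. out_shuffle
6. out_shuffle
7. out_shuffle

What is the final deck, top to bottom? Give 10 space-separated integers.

Answer: 8 4 5 9 7 6 1 3 0 2

Derivation:
After op 1 (reverse): [2 7 0 9 3 5 1 4 6 8]
After op 2 (out_shuffle): [2 5 7 1 0 4 9 6 3 8]
After op 3 (reverse): [8 3 6 9 4 0 1 7 5 2]
After op 4 (out_shuffle): [8 0 3 1 6 7 9 5 4 2]
After op 5 (out_shuffle): [8 7 0 9 3 5 1 4 6 2]
After op 6 (out_shuffle): [8 5 7 1 0 4 9 6 3 2]
After op 7 (out_shuffle): [8 4 5 9 7 6 1 3 0 2]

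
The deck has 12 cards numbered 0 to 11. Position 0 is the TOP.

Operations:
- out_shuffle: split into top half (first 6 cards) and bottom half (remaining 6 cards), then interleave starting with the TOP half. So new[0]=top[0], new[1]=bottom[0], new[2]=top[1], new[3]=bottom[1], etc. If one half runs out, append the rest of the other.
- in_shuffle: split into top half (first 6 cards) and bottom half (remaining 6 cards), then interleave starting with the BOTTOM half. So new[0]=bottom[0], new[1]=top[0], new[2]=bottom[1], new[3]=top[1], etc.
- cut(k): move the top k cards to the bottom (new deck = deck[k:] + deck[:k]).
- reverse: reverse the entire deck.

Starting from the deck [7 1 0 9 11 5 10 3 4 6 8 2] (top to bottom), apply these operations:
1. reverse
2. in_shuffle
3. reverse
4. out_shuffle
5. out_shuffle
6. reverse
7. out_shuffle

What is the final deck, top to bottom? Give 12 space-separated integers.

Answer: 5 4 8 7 0 11 3 6 2 1 9 10

Derivation:
After op 1 (reverse): [2 8 6 4 3 10 5 11 9 0 1 7]
After op 2 (in_shuffle): [5 2 11 8 9 6 0 4 1 3 7 10]
After op 3 (reverse): [10 7 3 1 4 0 6 9 8 11 2 5]
After op 4 (out_shuffle): [10 6 7 9 3 8 1 11 4 2 0 5]
After op 5 (out_shuffle): [10 1 6 11 7 4 9 2 3 0 8 5]
After op 6 (reverse): [5 8 0 3 2 9 4 7 11 6 1 10]
After op 7 (out_shuffle): [5 4 8 7 0 11 3 6 2 1 9 10]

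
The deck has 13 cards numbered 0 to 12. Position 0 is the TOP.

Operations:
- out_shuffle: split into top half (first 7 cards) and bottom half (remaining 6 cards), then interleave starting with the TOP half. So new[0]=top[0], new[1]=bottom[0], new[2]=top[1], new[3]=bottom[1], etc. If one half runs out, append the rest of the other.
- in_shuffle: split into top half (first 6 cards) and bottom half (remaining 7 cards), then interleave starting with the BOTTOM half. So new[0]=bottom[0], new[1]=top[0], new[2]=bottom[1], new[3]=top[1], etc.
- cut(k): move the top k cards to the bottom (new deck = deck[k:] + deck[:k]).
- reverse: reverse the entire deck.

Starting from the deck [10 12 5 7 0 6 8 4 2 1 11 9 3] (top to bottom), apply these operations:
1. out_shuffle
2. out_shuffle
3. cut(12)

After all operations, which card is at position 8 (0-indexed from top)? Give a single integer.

After op 1 (out_shuffle): [10 4 12 2 5 1 7 11 0 9 6 3 8]
After op 2 (out_shuffle): [10 11 4 0 12 9 2 6 5 3 1 8 7]
After op 3 (cut(12)): [7 10 11 4 0 12 9 2 6 5 3 1 8]
Position 8: card 6.

Answer: 6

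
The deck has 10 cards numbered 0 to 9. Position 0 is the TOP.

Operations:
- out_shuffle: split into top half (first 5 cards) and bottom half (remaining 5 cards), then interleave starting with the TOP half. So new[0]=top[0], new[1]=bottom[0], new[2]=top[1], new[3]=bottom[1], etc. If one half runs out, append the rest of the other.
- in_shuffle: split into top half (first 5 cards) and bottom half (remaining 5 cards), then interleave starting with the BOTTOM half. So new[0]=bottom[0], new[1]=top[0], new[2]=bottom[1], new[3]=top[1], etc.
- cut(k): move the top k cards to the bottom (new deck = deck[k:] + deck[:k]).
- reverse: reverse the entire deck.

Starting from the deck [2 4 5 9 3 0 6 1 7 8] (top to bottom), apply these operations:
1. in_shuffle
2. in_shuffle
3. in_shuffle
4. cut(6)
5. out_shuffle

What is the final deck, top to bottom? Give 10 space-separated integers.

After op 1 (in_shuffle): [0 2 6 4 1 5 7 9 8 3]
After op 2 (in_shuffle): [5 0 7 2 9 6 8 4 3 1]
After op 3 (in_shuffle): [6 5 8 0 4 7 3 2 1 9]
After op 4 (cut(6)): [3 2 1 9 6 5 8 0 4 7]
After op 5 (out_shuffle): [3 5 2 8 1 0 9 4 6 7]

Answer: 3 5 2 8 1 0 9 4 6 7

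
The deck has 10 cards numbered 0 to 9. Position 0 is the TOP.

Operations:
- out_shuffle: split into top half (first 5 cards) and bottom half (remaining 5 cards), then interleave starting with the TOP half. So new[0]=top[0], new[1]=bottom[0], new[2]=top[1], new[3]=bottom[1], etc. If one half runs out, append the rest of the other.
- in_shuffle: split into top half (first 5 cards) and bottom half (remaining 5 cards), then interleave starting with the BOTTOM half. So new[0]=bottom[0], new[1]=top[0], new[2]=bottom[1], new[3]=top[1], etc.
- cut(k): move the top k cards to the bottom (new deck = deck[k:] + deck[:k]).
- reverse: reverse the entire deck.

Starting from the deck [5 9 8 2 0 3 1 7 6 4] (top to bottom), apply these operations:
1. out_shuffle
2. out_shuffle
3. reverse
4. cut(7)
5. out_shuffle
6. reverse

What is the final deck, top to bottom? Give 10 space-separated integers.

After op 1 (out_shuffle): [5 3 9 1 8 7 2 6 0 4]
After op 2 (out_shuffle): [5 7 3 2 9 6 1 0 8 4]
After op 3 (reverse): [4 8 0 1 6 9 2 3 7 5]
After op 4 (cut(7)): [3 7 5 4 8 0 1 6 9 2]
After op 5 (out_shuffle): [3 0 7 1 5 6 4 9 8 2]
After op 6 (reverse): [2 8 9 4 6 5 1 7 0 3]

Answer: 2 8 9 4 6 5 1 7 0 3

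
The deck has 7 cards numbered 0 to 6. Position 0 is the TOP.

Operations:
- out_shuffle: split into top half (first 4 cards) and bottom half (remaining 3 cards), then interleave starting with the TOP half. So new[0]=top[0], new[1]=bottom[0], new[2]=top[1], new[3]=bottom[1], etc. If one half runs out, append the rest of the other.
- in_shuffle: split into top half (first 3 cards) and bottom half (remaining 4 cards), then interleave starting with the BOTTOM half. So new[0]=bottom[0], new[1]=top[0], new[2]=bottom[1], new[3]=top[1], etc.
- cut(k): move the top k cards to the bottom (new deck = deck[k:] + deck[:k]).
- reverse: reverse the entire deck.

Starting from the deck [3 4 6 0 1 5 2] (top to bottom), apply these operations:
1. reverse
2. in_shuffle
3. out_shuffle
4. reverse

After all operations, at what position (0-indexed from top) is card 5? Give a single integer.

After op 1 (reverse): [2 5 1 0 6 4 3]
After op 2 (in_shuffle): [0 2 6 5 4 1 3]
After op 3 (out_shuffle): [0 4 2 1 6 3 5]
After op 4 (reverse): [5 3 6 1 2 4 0]
Card 5 is at position 0.

Answer: 0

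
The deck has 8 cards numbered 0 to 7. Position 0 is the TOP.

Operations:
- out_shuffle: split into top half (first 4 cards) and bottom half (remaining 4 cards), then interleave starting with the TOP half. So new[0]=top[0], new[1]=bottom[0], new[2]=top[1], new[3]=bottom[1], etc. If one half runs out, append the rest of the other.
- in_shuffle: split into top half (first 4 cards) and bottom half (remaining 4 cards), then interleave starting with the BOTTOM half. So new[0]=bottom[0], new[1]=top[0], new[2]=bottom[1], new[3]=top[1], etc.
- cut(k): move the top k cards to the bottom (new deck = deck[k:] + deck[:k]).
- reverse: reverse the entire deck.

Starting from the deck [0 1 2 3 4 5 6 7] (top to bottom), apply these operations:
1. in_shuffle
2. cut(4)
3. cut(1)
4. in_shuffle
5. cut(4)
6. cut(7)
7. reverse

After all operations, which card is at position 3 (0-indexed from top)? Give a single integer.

After op 1 (in_shuffle): [4 0 5 1 6 2 7 3]
After op 2 (cut(4)): [6 2 7 3 4 0 5 1]
After op 3 (cut(1)): [2 7 3 4 0 5 1 6]
After op 4 (in_shuffle): [0 2 5 7 1 3 6 4]
After op 5 (cut(4)): [1 3 6 4 0 2 5 7]
After op 6 (cut(7)): [7 1 3 6 4 0 2 5]
After op 7 (reverse): [5 2 0 4 6 3 1 7]
Position 3: card 4.

Answer: 4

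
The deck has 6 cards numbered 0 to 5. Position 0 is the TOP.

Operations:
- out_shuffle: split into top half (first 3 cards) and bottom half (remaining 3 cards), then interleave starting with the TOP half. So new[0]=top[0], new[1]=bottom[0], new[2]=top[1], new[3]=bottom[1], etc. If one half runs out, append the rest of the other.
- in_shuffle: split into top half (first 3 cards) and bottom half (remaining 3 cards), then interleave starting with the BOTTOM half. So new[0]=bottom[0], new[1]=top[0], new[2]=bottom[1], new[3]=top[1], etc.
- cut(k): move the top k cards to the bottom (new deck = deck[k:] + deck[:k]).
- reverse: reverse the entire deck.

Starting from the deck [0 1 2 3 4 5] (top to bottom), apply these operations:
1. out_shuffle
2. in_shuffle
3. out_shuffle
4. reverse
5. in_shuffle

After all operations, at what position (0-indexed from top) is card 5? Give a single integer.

After op 1 (out_shuffle): [0 3 1 4 2 5]
After op 2 (in_shuffle): [4 0 2 3 5 1]
After op 3 (out_shuffle): [4 3 0 5 2 1]
After op 4 (reverse): [1 2 5 0 3 4]
After op 5 (in_shuffle): [0 1 3 2 4 5]
Card 5 is at position 5.

Answer: 5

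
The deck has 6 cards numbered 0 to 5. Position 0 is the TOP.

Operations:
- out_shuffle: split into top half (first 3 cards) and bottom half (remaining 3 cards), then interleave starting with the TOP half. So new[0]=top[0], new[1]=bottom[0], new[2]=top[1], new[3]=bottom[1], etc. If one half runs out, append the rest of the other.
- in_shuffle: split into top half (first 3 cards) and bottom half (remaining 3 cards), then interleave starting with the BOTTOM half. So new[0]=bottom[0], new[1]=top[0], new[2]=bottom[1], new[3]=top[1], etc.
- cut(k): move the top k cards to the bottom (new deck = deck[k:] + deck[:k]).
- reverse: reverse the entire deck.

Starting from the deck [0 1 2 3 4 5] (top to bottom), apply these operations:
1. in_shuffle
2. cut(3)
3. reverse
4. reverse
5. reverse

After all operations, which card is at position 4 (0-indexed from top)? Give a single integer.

Answer: 5

Derivation:
After op 1 (in_shuffle): [3 0 4 1 5 2]
After op 2 (cut(3)): [1 5 2 3 0 4]
After op 3 (reverse): [4 0 3 2 5 1]
After op 4 (reverse): [1 5 2 3 0 4]
After op 5 (reverse): [4 0 3 2 5 1]
Position 4: card 5.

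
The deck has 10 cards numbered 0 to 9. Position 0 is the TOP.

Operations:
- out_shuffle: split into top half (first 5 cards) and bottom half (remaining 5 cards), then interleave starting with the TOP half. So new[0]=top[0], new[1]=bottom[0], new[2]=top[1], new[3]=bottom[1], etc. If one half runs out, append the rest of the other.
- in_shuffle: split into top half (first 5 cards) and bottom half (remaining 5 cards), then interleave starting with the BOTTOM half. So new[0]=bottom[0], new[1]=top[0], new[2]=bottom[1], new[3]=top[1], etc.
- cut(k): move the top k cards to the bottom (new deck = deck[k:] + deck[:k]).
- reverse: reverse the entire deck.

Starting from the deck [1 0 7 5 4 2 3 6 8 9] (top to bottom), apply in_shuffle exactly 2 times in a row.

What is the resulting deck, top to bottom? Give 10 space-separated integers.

Answer: 7 2 8 1 5 3 9 0 4 6

Derivation:
After op 1 (in_shuffle): [2 1 3 0 6 7 8 5 9 4]
After op 2 (in_shuffle): [7 2 8 1 5 3 9 0 4 6]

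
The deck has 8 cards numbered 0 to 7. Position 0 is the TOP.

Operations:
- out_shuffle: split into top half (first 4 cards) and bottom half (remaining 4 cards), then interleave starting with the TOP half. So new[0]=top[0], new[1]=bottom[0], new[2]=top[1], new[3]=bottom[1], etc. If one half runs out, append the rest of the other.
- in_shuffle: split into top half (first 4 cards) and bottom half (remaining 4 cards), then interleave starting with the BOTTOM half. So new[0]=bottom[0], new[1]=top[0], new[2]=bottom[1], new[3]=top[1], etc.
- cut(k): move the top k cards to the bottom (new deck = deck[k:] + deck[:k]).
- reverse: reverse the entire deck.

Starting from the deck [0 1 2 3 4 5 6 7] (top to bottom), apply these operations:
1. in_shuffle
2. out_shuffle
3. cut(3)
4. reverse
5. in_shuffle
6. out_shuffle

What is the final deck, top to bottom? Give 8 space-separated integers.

Answer: 1 5 0 4 7 2 6 3

Derivation:
After op 1 (in_shuffle): [4 0 5 1 6 2 7 3]
After op 2 (out_shuffle): [4 6 0 2 5 7 1 3]
After op 3 (cut(3)): [2 5 7 1 3 4 6 0]
After op 4 (reverse): [0 6 4 3 1 7 5 2]
After op 5 (in_shuffle): [1 0 7 6 5 4 2 3]
After op 6 (out_shuffle): [1 5 0 4 7 2 6 3]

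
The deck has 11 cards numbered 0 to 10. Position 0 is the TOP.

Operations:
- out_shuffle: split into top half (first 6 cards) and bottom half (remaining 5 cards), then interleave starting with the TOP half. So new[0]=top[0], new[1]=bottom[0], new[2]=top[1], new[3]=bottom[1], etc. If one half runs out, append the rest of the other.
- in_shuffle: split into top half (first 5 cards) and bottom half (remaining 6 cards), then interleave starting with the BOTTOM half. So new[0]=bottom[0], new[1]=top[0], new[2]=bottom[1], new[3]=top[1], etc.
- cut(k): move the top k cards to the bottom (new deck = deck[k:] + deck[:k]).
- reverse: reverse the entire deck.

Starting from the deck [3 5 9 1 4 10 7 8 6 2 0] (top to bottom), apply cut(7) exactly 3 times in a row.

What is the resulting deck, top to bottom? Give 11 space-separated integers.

Answer: 0 3 5 9 1 4 10 7 8 6 2

Derivation:
After op 1 (cut(7)): [8 6 2 0 3 5 9 1 4 10 7]
After op 2 (cut(7)): [1 4 10 7 8 6 2 0 3 5 9]
After op 3 (cut(7)): [0 3 5 9 1 4 10 7 8 6 2]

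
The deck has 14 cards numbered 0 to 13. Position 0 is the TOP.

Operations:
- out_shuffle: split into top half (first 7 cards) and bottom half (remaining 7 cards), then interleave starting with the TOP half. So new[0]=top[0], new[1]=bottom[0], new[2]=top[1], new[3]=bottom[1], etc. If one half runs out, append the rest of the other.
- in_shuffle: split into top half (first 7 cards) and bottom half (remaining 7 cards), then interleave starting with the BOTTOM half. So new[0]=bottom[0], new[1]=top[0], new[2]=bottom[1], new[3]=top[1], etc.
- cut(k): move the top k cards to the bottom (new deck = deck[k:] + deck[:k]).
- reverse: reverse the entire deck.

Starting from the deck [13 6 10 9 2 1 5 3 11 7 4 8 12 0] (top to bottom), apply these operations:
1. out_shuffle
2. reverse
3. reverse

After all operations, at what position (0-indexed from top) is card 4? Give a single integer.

Answer: 7

Derivation:
After op 1 (out_shuffle): [13 3 6 11 10 7 9 4 2 8 1 12 5 0]
After op 2 (reverse): [0 5 12 1 8 2 4 9 7 10 11 6 3 13]
After op 3 (reverse): [13 3 6 11 10 7 9 4 2 8 1 12 5 0]
Card 4 is at position 7.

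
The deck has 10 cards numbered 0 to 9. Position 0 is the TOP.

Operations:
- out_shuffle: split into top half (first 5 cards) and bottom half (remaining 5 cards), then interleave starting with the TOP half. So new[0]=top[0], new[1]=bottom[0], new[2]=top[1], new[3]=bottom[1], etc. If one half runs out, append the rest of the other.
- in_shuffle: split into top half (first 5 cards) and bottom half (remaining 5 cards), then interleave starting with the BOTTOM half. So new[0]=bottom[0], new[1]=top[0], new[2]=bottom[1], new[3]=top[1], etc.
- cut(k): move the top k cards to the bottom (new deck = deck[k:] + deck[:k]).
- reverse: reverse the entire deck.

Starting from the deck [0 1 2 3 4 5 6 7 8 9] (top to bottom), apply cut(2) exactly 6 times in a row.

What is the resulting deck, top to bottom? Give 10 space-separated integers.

After op 1 (cut(2)): [2 3 4 5 6 7 8 9 0 1]
After op 2 (cut(2)): [4 5 6 7 8 9 0 1 2 3]
After op 3 (cut(2)): [6 7 8 9 0 1 2 3 4 5]
After op 4 (cut(2)): [8 9 0 1 2 3 4 5 6 7]
After op 5 (cut(2)): [0 1 2 3 4 5 6 7 8 9]
After op 6 (cut(2)): [2 3 4 5 6 7 8 9 0 1]

Answer: 2 3 4 5 6 7 8 9 0 1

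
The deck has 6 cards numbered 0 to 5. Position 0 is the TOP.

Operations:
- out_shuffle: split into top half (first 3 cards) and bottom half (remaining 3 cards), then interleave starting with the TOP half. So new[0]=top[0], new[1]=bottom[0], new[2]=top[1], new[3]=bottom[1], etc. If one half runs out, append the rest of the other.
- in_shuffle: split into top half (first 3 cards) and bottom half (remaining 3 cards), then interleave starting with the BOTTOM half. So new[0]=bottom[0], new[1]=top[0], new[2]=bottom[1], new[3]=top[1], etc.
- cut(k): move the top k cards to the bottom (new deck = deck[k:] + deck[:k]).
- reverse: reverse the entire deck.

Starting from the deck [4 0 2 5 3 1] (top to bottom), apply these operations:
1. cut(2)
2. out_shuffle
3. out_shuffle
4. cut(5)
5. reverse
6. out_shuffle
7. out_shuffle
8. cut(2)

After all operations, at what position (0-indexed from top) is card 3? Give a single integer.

Answer: 2

Derivation:
After op 1 (cut(2)): [2 5 3 1 4 0]
After op 2 (out_shuffle): [2 1 5 4 3 0]
After op 3 (out_shuffle): [2 4 1 3 5 0]
After op 4 (cut(5)): [0 2 4 1 3 5]
After op 5 (reverse): [5 3 1 4 2 0]
After op 6 (out_shuffle): [5 4 3 2 1 0]
After op 7 (out_shuffle): [5 2 4 1 3 0]
After op 8 (cut(2)): [4 1 3 0 5 2]
Card 3 is at position 2.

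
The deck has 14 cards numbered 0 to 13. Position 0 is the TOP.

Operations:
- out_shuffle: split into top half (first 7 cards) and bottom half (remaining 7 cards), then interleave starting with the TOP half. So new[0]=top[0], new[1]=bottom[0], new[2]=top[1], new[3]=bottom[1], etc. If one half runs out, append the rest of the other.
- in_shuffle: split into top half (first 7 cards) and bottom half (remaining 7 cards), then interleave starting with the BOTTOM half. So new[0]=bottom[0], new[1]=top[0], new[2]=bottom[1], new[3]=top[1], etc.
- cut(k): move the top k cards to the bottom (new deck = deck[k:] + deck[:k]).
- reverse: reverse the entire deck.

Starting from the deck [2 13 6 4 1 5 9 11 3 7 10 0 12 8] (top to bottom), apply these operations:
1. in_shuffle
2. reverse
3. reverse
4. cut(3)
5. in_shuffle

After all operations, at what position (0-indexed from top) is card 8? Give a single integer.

After op 1 (in_shuffle): [11 2 3 13 7 6 10 4 0 1 12 5 8 9]
After op 2 (reverse): [9 8 5 12 1 0 4 10 6 7 13 3 2 11]
After op 3 (reverse): [11 2 3 13 7 6 10 4 0 1 12 5 8 9]
After op 4 (cut(3)): [13 7 6 10 4 0 1 12 5 8 9 11 2 3]
After op 5 (in_shuffle): [12 13 5 7 8 6 9 10 11 4 2 0 3 1]
Card 8 is at position 4.

Answer: 4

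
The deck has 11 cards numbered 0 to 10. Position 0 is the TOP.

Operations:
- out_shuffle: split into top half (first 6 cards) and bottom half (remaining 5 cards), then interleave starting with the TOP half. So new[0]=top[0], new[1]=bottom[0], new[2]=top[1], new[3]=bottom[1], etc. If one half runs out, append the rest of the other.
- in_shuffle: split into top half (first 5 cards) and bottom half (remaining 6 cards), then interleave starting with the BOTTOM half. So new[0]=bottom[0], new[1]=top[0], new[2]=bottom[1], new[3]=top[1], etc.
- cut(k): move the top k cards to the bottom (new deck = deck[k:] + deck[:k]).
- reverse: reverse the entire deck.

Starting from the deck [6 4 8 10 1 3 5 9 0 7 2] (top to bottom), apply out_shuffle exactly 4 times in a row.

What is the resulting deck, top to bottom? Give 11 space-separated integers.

After op 1 (out_shuffle): [6 5 4 9 8 0 10 7 1 2 3]
After op 2 (out_shuffle): [6 10 5 7 4 1 9 2 8 3 0]
After op 3 (out_shuffle): [6 9 10 2 5 8 7 3 4 0 1]
After op 4 (out_shuffle): [6 7 9 3 10 4 2 0 5 1 8]

Answer: 6 7 9 3 10 4 2 0 5 1 8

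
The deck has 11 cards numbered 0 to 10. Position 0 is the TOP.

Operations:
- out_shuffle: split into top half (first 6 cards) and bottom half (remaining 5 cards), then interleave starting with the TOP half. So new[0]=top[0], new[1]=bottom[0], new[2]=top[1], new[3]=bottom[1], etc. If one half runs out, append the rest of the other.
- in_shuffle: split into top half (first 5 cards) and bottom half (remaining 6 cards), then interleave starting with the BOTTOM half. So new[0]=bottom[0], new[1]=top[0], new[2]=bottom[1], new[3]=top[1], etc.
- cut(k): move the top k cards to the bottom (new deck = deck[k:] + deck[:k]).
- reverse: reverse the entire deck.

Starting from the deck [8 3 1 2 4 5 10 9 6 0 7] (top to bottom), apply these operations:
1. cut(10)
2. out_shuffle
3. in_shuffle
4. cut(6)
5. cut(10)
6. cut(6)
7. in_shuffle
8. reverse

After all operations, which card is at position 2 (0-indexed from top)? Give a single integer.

Answer: 3

Derivation:
After op 1 (cut(10)): [7 8 3 1 2 4 5 10 9 6 0]
After op 2 (out_shuffle): [7 5 8 10 3 9 1 6 2 0 4]
After op 3 (in_shuffle): [9 7 1 5 6 8 2 10 0 3 4]
After op 4 (cut(6)): [2 10 0 3 4 9 7 1 5 6 8]
After op 5 (cut(10)): [8 2 10 0 3 4 9 7 1 5 6]
After op 6 (cut(6)): [9 7 1 5 6 8 2 10 0 3 4]
After op 7 (in_shuffle): [8 9 2 7 10 1 0 5 3 6 4]
After op 8 (reverse): [4 6 3 5 0 1 10 7 2 9 8]
Position 2: card 3.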